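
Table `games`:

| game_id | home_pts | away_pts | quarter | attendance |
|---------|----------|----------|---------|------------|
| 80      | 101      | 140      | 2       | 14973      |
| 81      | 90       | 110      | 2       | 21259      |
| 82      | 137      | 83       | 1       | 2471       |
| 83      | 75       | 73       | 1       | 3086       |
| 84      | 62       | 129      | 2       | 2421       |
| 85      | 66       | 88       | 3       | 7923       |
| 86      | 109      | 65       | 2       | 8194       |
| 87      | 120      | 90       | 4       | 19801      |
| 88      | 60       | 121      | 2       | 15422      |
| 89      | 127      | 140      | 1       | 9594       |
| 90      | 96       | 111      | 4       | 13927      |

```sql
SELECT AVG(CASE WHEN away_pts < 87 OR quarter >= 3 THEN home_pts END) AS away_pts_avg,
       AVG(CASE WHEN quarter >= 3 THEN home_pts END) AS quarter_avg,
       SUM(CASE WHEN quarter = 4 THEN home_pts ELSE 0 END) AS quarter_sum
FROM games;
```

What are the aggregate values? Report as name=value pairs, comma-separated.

[away_pts_avg: away_pts < 87 OR quarter >= 3]
game_id=80: ✗
game_id=81: ✗
game_id=82: ✓ → 137
game_id=83: ✓ → 75
game_id=84: ✗
game_id=85: ✓ → 66
game_id=86: ✓ → 109
game_id=87: ✓ → 120
game_id=88: ✗
game_id=89: ✗
game_id=90: ✓ → 96
away_pts_avg = (137 + 75 + 66 + 109 + 120 + 96) / 6 = 100.5
—
[quarter_avg: quarter >= 3]
game_id=80: ✗
game_id=81: ✗
game_id=82: ✗
game_id=83: ✗
game_id=84: ✗
game_id=85: ✓ → 66
game_id=86: ✗
game_id=87: ✓ → 120
game_id=88: ✗
game_id=89: ✗
game_id=90: ✓ → 96
quarter_avg = (66 + 120 + 96) / 3 = 94
—
[quarter_sum: quarter = 4]
game_id=80: ✗
game_id=81: ✗
game_id=82: ✗
game_id=83: ✗
game_id=84: ✗
game_id=85: ✗
game_id=86: ✗
game_id=87: ✓ → 120
game_id=88: ✗
game_id=89: ✗
game_id=90: ✓ → 96
quarter_sum = 120 + 96 = 216

away_pts_avg=100.5, quarter_avg=94, quarter_sum=216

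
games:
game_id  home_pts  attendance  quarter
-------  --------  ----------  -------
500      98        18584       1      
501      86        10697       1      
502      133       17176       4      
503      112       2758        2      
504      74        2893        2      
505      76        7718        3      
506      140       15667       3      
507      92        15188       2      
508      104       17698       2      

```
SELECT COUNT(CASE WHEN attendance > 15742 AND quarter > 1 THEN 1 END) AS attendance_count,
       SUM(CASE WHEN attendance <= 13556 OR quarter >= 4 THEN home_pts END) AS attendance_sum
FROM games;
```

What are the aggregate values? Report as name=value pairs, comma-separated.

attendance_count=2, attendance_sum=481

[attendance_count: attendance > 15742 AND quarter > 1]
game_id=500: ✗
game_id=501: ✗
game_id=502: ✓ → 1
game_id=503: ✗
game_id=504: ✗
game_id=505: ✗
game_id=506: ✗
game_id=507: ✗
game_id=508: ✓ → 1
attendance_count = COUNT(1, 1) = 2
—
[attendance_sum: attendance <= 13556 OR quarter >= 4]
game_id=500: ✗
game_id=501: ✓ → 86
game_id=502: ✓ → 133
game_id=503: ✓ → 112
game_id=504: ✓ → 74
game_id=505: ✓ → 76
game_id=506: ✗
game_id=507: ✗
game_id=508: ✗
attendance_sum = 86 + 133 + 112 + 74 + 76 = 481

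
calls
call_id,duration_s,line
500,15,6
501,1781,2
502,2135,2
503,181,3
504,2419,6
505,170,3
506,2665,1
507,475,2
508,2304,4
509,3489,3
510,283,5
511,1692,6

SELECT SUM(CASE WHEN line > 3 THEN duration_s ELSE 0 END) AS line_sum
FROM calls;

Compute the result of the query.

call_id=500: ✓ → 15
call_id=501: ✗
call_id=502: ✗
call_id=503: ✗
call_id=504: ✓ → 2419
call_id=505: ✗
call_id=506: ✗
call_id=507: ✗
call_id=508: ✓ → 2304
call_id=509: ✗
call_id=510: ✓ → 283
call_id=511: ✓ → 1692
line_sum = 15 + 2419 + 2304 + 283 + 1692 = 6713

6713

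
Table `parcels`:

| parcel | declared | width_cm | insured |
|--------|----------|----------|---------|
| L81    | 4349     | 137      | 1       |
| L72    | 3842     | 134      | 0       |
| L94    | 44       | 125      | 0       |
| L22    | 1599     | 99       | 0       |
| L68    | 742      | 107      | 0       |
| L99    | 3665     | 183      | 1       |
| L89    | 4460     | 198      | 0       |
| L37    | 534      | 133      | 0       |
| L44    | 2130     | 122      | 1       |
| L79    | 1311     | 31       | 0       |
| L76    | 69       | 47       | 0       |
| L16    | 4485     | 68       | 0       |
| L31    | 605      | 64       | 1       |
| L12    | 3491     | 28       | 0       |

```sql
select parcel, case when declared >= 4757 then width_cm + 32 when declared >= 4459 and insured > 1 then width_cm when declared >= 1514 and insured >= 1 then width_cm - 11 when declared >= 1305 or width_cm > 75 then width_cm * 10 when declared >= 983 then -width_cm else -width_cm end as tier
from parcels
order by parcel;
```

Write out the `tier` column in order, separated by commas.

parcel=L12: declared >= 1305 or width_cm > 75 → 280
parcel=L16: declared >= 1305 or width_cm > 75 → 680
parcel=L22: declared >= 1305 or width_cm > 75 → 990
parcel=L31: ELSE → -64
parcel=L37: declared >= 1305 or width_cm > 75 → 1330
parcel=L44: declared >= 1514 and insured >= 1 → 111
parcel=L68: declared >= 1305 or width_cm > 75 → 1070
parcel=L72: declared >= 1305 or width_cm > 75 → 1340
parcel=L76: ELSE → -47
parcel=L79: declared >= 1305 or width_cm > 75 → 310
parcel=L81: declared >= 1514 and insured >= 1 → 126
parcel=L89: declared >= 1305 or width_cm > 75 → 1980
parcel=L94: declared >= 1305 or width_cm > 75 → 1250
parcel=L99: declared >= 1514 and insured >= 1 → 172

280, 680, 990, -64, 1330, 111, 1070, 1340, -47, 310, 126, 1980, 1250, 172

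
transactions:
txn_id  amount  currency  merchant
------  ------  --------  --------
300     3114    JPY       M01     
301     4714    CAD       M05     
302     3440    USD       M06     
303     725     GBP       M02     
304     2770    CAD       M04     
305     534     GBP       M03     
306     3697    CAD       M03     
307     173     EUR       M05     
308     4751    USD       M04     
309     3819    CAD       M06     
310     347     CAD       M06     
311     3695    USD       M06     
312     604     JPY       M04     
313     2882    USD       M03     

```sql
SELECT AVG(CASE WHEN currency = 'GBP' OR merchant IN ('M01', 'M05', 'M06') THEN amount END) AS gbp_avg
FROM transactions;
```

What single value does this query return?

txn_id=300: ✓ → 3114
txn_id=301: ✓ → 4714
txn_id=302: ✓ → 3440
txn_id=303: ✓ → 725
txn_id=304: ✗
txn_id=305: ✓ → 534
txn_id=306: ✗
txn_id=307: ✓ → 173
txn_id=308: ✗
txn_id=309: ✓ → 3819
txn_id=310: ✓ → 347
txn_id=311: ✓ → 3695
txn_id=312: ✗
txn_id=313: ✗
gbp_avg = (3114 + 4714 + 3440 + 725 + 534 + 173 + 3819 + 347 + 3695) / 9 = 2284.5555555556

2284.5555555556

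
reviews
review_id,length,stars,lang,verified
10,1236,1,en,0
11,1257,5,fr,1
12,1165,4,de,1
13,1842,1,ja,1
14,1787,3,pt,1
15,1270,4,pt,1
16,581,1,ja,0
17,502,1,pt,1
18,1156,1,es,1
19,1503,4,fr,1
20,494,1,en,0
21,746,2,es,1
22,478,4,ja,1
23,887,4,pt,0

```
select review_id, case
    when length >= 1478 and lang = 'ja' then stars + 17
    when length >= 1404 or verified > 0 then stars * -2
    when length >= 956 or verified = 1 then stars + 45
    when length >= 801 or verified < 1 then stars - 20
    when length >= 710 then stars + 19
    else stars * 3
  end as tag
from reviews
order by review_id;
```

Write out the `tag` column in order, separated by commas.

46, -10, -8, 18, -6, -8, -19, -2, -2, -8, -19, -4, -8, -16

review_id=10: length >= 956 or verified = 1 → 46
review_id=11: length >= 1404 or verified > 0 → -10
review_id=12: length >= 1404 or verified > 0 → -8
review_id=13: length >= 1478 and lang = 'ja' → 18
review_id=14: length >= 1404 or verified > 0 → -6
review_id=15: length >= 1404 or verified > 0 → -8
review_id=16: length >= 801 or verified < 1 → -19
review_id=17: length >= 1404 or verified > 0 → -2
review_id=18: length >= 1404 or verified > 0 → -2
review_id=19: length >= 1404 or verified > 0 → -8
review_id=20: length >= 801 or verified < 1 → -19
review_id=21: length >= 1404 or verified > 0 → -4
review_id=22: length >= 1404 or verified > 0 → -8
review_id=23: length >= 801 or verified < 1 → -16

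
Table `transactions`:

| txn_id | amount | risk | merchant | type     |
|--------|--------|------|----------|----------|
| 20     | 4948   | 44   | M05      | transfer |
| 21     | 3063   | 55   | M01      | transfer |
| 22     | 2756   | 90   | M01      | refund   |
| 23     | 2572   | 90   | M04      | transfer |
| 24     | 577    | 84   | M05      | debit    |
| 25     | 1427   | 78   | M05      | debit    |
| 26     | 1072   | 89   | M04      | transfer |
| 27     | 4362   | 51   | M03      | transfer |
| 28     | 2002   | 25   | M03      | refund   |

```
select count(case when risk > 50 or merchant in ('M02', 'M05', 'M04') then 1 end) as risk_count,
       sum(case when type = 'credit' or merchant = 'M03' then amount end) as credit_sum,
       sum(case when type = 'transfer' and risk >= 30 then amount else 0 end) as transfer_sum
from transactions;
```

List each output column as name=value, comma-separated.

risk_count=8, credit_sum=6364, transfer_sum=16017

[risk_count: risk > 50 or merchant in ('M02', 'M05', 'M04')]
txn_id=20: ✓ → 1
txn_id=21: ✓ → 1
txn_id=22: ✓ → 1
txn_id=23: ✓ → 1
txn_id=24: ✓ → 1
txn_id=25: ✓ → 1
txn_id=26: ✓ → 1
txn_id=27: ✓ → 1
txn_id=28: ✗
risk_count = COUNT(1, 1, 1, 1, 1, 1, 1, 1) = 8
—
[credit_sum: type = 'credit' or merchant = 'M03']
txn_id=20: ✗
txn_id=21: ✗
txn_id=22: ✗
txn_id=23: ✗
txn_id=24: ✗
txn_id=25: ✗
txn_id=26: ✗
txn_id=27: ✓ → 4362
txn_id=28: ✓ → 2002
credit_sum = 4362 + 2002 = 6364
—
[transfer_sum: type = 'transfer' and risk >= 30]
txn_id=20: ✓ → 4948
txn_id=21: ✓ → 3063
txn_id=22: ✗
txn_id=23: ✓ → 2572
txn_id=24: ✗
txn_id=25: ✗
txn_id=26: ✓ → 1072
txn_id=27: ✓ → 4362
txn_id=28: ✗
transfer_sum = 4948 + 3063 + 2572 + 1072 + 4362 = 16017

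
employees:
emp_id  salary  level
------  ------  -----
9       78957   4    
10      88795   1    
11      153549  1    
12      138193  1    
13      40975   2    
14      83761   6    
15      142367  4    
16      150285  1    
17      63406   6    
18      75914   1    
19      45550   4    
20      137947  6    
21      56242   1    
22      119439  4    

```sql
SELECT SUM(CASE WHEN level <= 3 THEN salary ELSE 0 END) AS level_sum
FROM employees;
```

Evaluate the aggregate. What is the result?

703953

emp_id=9: ✗
emp_id=10: ✓ → 88795
emp_id=11: ✓ → 153549
emp_id=12: ✓ → 138193
emp_id=13: ✓ → 40975
emp_id=14: ✗
emp_id=15: ✗
emp_id=16: ✓ → 150285
emp_id=17: ✗
emp_id=18: ✓ → 75914
emp_id=19: ✗
emp_id=20: ✗
emp_id=21: ✓ → 56242
emp_id=22: ✗
level_sum = 88795 + 153549 + 138193 + 40975 + 150285 + 75914 + 56242 = 703953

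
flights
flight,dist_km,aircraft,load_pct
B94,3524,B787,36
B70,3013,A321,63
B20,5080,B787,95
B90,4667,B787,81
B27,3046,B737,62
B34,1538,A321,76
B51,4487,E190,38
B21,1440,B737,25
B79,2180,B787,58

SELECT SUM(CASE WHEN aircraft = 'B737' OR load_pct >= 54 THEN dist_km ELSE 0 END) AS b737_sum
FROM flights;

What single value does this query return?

flight=B94: ✗
flight=B70: ✓ → 3013
flight=B20: ✓ → 5080
flight=B90: ✓ → 4667
flight=B27: ✓ → 3046
flight=B34: ✓ → 1538
flight=B51: ✗
flight=B21: ✓ → 1440
flight=B79: ✓ → 2180
b737_sum = 3013 + 5080 + 4667 + 3046 + 1538 + 1440 + 2180 = 20964

20964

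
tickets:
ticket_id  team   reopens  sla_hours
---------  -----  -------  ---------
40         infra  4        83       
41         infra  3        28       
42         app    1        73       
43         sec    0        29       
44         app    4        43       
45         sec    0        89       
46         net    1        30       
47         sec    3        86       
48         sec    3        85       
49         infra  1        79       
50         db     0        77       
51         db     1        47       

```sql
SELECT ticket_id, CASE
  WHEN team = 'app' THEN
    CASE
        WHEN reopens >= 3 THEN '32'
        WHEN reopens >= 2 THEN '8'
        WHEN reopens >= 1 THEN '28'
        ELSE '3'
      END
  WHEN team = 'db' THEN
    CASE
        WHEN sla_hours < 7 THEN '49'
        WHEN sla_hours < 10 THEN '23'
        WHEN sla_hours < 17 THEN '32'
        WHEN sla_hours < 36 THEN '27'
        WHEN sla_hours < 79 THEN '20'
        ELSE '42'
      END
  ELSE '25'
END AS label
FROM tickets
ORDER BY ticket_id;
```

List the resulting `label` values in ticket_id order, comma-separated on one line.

25, 25, 28, 25, 32, 25, 25, 25, 25, 25, 20, 20

ticket_id=40: team='infra' → outer ELSE → 25
ticket_id=41: team='infra' → outer ELSE → 25
ticket_id=42: team='app' → inner[reopens >= 1] → 28
ticket_id=43: team='sec' → outer ELSE → 25
ticket_id=44: team='app' → inner[reopens >= 3] → 32
ticket_id=45: team='sec' → outer ELSE → 25
ticket_id=46: team='net' → outer ELSE → 25
ticket_id=47: team='sec' → outer ELSE → 25
ticket_id=48: team='sec' → outer ELSE → 25
ticket_id=49: team='infra' → outer ELSE → 25
ticket_id=50: team='db' → inner[sla_hours < 79] → 20
ticket_id=51: team='db' → inner[sla_hours < 79] → 20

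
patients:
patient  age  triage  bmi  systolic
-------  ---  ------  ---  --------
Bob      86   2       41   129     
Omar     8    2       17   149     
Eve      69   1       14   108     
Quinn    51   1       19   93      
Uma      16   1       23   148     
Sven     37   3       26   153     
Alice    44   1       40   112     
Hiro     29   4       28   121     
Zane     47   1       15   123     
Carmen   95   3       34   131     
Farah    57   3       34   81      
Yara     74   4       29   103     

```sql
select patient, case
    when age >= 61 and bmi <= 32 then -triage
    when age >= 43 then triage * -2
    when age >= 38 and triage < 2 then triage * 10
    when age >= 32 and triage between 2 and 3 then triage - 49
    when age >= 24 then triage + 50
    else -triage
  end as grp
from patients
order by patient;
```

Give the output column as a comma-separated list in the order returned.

-2, -4, -6, -1, -6, 54, -2, -2, -46, -1, -4, -2

patient=Alice: age >= 43 → -2
patient=Bob: age >= 43 → -4
patient=Carmen: age >= 43 → -6
patient=Eve: age >= 61 and bmi <= 32 → -1
patient=Farah: age >= 43 → -6
patient=Hiro: age >= 24 → 54
patient=Omar: ELSE → -2
patient=Quinn: age >= 43 → -2
patient=Sven: age >= 32 and triage between 2 and 3 → -46
patient=Uma: ELSE → -1
patient=Yara: age >= 61 and bmi <= 32 → -4
patient=Zane: age >= 43 → -2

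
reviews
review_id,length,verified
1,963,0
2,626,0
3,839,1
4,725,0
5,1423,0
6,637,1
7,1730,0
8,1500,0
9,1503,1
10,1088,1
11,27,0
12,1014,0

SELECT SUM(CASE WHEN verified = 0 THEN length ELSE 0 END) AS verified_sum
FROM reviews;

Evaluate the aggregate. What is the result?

review_id=1: ✓ → 963
review_id=2: ✓ → 626
review_id=3: ✗
review_id=4: ✓ → 725
review_id=5: ✓ → 1423
review_id=6: ✗
review_id=7: ✓ → 1730
review_id=8: ✓ → 1500
review_id=9: ✗
review_id=10: ✗
review_id=11: ✓ → 27
review_id=12: ✓ → 1014
verified_sum = 963 + 626 + 725 + 1423 + 1730 + 1500 + 27 + 1014 = 8008

8008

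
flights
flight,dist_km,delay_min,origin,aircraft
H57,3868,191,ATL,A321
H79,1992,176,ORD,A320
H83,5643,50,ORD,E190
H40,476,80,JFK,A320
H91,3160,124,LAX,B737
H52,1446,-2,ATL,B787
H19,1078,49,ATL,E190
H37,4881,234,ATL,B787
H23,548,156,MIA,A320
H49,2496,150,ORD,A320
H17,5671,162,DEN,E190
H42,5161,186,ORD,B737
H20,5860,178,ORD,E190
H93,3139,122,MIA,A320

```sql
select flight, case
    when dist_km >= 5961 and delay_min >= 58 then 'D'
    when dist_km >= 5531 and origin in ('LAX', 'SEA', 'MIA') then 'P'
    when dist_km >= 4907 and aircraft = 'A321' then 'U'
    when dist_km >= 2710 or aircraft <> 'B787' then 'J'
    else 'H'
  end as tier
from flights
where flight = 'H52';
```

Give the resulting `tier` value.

flight = H52: dist_km=1446, delay_min=-2, origin=ATL, aircraft=B787.
dist_km >= 5961 and delay_min >= 58 → false
dist_km >= 5531 and origin in ('LAX', 'SEA', 'MIA') → false
dist_km >= 4907 and aircraft = 'A321' → false
dist_km >= 2710 or aircraft <> 'B787' → false
No prior WHEN matched → ELSE → H

H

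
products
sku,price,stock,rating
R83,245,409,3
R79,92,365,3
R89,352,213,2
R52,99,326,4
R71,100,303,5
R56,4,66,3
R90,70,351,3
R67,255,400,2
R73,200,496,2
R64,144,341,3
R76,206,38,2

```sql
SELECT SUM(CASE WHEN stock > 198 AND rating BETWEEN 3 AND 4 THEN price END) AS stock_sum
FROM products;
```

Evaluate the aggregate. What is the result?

650

sku=R83: ✓ → 245
sku=R79: ✓ → 92
sku=R89: ✗
sku=R52: ✓ → 99
sku=R71: ✗
sku=R56: ✗
sku=R90: ✓ → 70
sku=R67: ✗
sku=R73: ✗
sku=R64: ✓ → 144
sku=R76: ✗
stock_sum = 245 + 92 + 99 + 70 + 144 = 650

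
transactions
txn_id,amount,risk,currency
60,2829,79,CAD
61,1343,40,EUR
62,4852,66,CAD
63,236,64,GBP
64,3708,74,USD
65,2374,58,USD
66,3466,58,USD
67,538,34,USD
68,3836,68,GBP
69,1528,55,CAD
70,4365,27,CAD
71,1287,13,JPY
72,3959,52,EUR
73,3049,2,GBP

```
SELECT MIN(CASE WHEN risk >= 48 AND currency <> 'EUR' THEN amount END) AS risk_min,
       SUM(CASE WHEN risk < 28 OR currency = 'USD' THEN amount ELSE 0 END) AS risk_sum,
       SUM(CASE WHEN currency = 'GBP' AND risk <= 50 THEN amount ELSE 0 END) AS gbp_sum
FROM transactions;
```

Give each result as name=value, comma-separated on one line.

risk_min=236, risk_sum=18787, gbp_sum=3049

[risk_min: risk >= 48 AND currency <> 'EUR']
txn_id=60: ✓ → 2829
txn_id=61: ✗
txn_id=62: ✓ → 4852
txn_id=63: ✓ → 236
txn_id=64: ✓ → 3708
txn_id=65: ✓ → 2374
txn_id=66: ✓ → 3466
txn_id=67: ✗
txn_id=68: ✓ → 3836
txn_id=69: ✓ → 1528
txn_id=70: ✗
txn_id=71: ✗
txn_id=72: ✗
txn_id=73: ✗
risk_min = MIN(2829, 4852, 236, 3708, 2374, 3466, 3836, 1528) = 236
—
[risk_sum: risk < 28 OR currency = 'USD']
txn_id=60: ✗
txn_id=61: ✗
txn_id=62: ✗
txn_id=63: ✗
txn_id=64: ✓ → 3708
txn_id=65: ✓ → 2374
txn_id=66: ✓ → 3466
txn_id=67: ✓ → 538
txn_id=68: ✗
txn_id=69: ✗
txn_id=70: ✓ → 4365
txn_id=71: ✓ → 1287
txn_id=72: ✗
txn_id=73: ✓ → 3049
risk_sum = 3708 + 2374 + 3466 + 538 + 4365 + 1287 + 3049 = 18787
—
[gbp_sum: currency = 'GBP' AND risk <= 50]
txn_id=60: ✗
txn_id=61: ✗
txn_id=62: ✗
txn_id=63: ✗
txn_id=64: ✗
txn_id=65: ✗
txn_id=66: ✗
txn_id=67: ✗
txn_id=68: ✗
txn_id=69: ✗
txn_id=70: ✗
txn_id=71: ✗
txn_id=72: ✗
txn_id=73: ✓ → 3049
gbp_sum = 3049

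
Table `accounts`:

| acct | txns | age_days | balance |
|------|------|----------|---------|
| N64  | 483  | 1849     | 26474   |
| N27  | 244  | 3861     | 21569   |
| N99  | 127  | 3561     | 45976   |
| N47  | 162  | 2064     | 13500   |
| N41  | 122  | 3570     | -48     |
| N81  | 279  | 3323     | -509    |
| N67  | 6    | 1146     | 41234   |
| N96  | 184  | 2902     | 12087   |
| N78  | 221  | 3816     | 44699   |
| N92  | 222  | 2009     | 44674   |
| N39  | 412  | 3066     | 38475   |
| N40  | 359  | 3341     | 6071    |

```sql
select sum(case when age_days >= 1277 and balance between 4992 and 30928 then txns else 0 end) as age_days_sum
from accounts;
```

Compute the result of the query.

1432

acct=N64: ✓ → 483
acct=N27: ✓ → 244
acct=N99: ✗
acct=N47: ✓ → 162
acct=N41: ✗
acct=N81: ✗
acct=N67: ✗
acct=N96: ✓ → 184
acct=N78: ✗
acct=N92: ✗
acct=N39: ✗
acct=N40: ✓ → 359
age_days_sum = 483 + 244 + 162 + 184 + 359 = 1432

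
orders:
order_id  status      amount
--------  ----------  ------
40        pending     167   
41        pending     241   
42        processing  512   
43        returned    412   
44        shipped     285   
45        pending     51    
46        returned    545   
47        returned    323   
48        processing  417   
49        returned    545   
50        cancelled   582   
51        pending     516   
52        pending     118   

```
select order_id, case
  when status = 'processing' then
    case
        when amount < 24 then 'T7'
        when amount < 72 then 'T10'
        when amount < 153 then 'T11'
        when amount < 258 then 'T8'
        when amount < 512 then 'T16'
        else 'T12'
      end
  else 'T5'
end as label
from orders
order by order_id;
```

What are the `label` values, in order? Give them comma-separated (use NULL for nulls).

order_id=40: status='pending' → outer ELSE → T5
order_id=41: status='pending' → outer ELSE → T5
order_id=42: status='processing' → inner[ELSE] → T12
order_id=43: status='returned' → outer ELSE → T5
order_id=44: status='shipped' → outer ELSE → T5
order_id=45: status='pending' → outer ELSE → T5
order_id=46: status='returned' → outer ELSE → T5
order_id=47: status='returned' → outer ELSE → T5
order_id=48: status='processing' → inner[amount < 512] → T16
order_id=49: status='returned' → outer ELSE → T5
order_id=50: status='cancelled' → outer ELSE → T5
order_id=51: status='pending' → outer ELSE → T5
order_id=52: status='pending' → outer ELSE → T5

T5, T5, T12, T5, T5, T5, T5, T5, T16, T5, T5, T5, T5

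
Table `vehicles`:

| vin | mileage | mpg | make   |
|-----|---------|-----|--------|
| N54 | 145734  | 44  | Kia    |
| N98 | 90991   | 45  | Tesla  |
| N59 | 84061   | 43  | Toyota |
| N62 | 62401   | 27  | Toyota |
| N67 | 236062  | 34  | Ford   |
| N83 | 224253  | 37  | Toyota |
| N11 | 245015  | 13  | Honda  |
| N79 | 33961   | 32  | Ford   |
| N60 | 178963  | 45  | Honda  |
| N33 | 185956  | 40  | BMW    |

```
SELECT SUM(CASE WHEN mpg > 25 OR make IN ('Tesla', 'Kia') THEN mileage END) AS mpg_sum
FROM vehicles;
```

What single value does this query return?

vin=N54: ✓ → 145734
vin=N98: ✓ → 90991
vin=N59: ✓ → 84061
vin=N62: ✓ → 62401
vin=N67: ✓ → 236062
vin=N83: ✓ → 224253
vin=N11: ✗
vin=N79: ✓ → 33961
vin=N60: ✓ → 178963
vin=N33: ✓ → 185956
mpg_sum = 145734 + 90991 + 84061 + 62401 + 236062 + 224253 + 33961 + 178963 + 185956 = 1242382

1242382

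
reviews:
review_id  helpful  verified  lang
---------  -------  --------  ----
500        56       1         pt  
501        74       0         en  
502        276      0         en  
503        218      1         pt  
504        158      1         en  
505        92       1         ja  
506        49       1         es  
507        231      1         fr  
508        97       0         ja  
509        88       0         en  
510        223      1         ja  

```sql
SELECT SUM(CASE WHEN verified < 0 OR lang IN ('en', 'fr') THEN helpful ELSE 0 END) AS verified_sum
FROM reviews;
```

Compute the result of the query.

review_id=500: ✗
review_id=501: ✓ → 74
review_id=502: ✓ → 276
review_id=503: ✗
review_id=504: ✓ → 158
review_id=505: ✗
review_id=506: ✗
review_id=507: ✓ → 231
review_id=508: ✗
review_id=509: ✓ → 88
review_id=510: ✗
verified_sum = 74 + 276 + 158 + 231 + 88 = 827

827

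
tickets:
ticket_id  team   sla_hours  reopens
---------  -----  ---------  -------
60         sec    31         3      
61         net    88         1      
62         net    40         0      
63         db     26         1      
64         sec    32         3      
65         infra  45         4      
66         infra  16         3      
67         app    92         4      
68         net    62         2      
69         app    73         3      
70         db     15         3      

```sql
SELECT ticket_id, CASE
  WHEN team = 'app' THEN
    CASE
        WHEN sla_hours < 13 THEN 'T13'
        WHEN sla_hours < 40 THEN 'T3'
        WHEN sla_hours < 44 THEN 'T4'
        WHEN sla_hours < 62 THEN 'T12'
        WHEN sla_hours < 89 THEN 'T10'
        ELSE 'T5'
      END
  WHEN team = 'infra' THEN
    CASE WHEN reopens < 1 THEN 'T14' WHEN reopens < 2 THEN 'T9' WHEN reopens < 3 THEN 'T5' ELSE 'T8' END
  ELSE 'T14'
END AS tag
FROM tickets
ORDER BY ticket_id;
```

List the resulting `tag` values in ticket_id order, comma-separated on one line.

ticket_id=60: team='sec' → outer ELSE → T14
ticket_id=61: team='net' → outer ELSE → T14
ticket_id=62: team='net' → outer ELSE → T14
ticket_id=63: team='db' → outer ELSE → T14
ticket_id=64: team='sec' → outer ELSE → T14
ticket_id=65: team='infra' → inner[ELSE] → T8
ticket_id=66: team='infra' → inner[ELSE] → T8
ticket_id=67: team='app' → inner[ELSE] → T5
ticket_id=68: team='net' → outer ELSE → T14
ticket_id=69: team='app' → inner[sla_hours < 89] → T10
ticket_id=70: team='db' → outer ELSE → T14

T14, T14, T14, T14, T14, T8, T8, T5, T14, T10, T14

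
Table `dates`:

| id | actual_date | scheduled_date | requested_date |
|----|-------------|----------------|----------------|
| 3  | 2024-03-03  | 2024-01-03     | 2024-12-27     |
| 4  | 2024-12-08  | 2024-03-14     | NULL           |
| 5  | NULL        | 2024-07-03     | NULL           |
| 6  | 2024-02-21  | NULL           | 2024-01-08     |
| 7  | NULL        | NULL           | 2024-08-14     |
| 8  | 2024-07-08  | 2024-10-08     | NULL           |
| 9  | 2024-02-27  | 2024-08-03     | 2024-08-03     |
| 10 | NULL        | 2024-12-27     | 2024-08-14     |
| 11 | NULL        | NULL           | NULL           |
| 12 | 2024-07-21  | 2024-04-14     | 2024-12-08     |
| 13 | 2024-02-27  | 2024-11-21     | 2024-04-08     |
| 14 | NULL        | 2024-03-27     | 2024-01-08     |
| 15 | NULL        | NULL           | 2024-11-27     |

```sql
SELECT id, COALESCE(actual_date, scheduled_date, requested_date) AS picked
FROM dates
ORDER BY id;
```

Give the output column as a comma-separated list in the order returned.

2024-03-03, 2024-12-08, 2024-07-03, 2024-02-21, 2024-08-14, 2024-07-08, 2024-02-27, 2024-12-27, NULL, 2024-07-21, 2024-02-27, 2024-03-27, 2024-11-27

id=3: actual_date=2024-03-03 → 2024-03-03
id=4: actual_date=2024-12-08 → 2024-12-08
id=5: actual_date=NULL, scheduled_date=2024-07-03 → 2024-07-03
id=6: actual_date=2024-02-21 → 2024-02-21
id=7: actual_date=NULL, scheduled_date=NULL, requested_date=2024-08-14 → 2024-08-14
id=8: actual_date=2024-07-08 → 2024-07-08
id=9: actual_date=2024-02-27 → 2024-02-27
id=10: actual_date=NULL, scheduled_date=2024-12-27 → 2024-12-27
id=11: actual_date=NULL, scheduled_date=NULL, requested_date=NULL (all NULL) → NULL
id=12: actual_date=2024-07-21 → 2024-07-21
id=13: actual_date=2024-02-27 → 2024-02-27
id=14: actual_date=NULL, scheduled_date=2024-03-27 → 2024-03-27
id=15: actual_date=NULL, scheduled_date=NULL, requested_date=2024-11-27 → 2024-11-27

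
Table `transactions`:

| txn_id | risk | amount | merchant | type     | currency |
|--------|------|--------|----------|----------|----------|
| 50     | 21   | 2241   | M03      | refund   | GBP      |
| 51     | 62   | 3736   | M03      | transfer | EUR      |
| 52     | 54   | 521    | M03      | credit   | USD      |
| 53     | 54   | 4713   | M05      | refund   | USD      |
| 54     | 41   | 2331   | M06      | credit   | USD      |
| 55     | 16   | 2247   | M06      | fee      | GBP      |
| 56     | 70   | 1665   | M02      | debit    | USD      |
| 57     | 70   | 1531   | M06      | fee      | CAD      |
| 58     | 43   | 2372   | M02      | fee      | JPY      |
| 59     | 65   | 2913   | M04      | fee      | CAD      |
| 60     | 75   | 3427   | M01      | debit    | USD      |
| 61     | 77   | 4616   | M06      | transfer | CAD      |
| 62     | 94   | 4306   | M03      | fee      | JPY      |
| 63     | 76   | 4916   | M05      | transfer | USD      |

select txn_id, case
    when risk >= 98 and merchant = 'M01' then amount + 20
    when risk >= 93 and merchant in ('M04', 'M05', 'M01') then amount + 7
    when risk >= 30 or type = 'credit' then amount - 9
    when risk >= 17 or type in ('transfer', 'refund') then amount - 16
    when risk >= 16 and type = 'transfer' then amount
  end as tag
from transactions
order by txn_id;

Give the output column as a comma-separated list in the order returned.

txn_id=50: risk >= 17 or type in ('transfer', 'refund') → 2225
txn_id=51: risk >= 30 or type = 'credit' → 3727
txn_id=52: risk >= 30 or type = 'credit' → 512
txn_id=53: risk >= 30 or type = 'credit' → 4704
txn_id=54: risk >= 30 or type = 'credit' → 2322
txn_id=55: (no match → NULL) → NULL
txn_id=56: risk >= 30 or type = 'credit' → 1656
txn_id=57: risk >= 30 or type = 'credit' → 1522
txn_id=58: risk >= 30 or type = 'credit' → 2363
txn_id=59: risk >= 30 or type = 'credit' → 2904
txn_id=60: risk >= 30 or type = 'credit' → 3418
txn_id=61: risk >= 30 or type = 'credit' → 4607
txn_id=62: risk >= 30 or type = 'credit' → 4297
txn_id=63: risk >= 30 or type = 'credit' → 4907

2225, 3727, 512, 4704, 2322, NULL, 1656, 1522, 2363, 2904, 3418, 4607, 4297, 4907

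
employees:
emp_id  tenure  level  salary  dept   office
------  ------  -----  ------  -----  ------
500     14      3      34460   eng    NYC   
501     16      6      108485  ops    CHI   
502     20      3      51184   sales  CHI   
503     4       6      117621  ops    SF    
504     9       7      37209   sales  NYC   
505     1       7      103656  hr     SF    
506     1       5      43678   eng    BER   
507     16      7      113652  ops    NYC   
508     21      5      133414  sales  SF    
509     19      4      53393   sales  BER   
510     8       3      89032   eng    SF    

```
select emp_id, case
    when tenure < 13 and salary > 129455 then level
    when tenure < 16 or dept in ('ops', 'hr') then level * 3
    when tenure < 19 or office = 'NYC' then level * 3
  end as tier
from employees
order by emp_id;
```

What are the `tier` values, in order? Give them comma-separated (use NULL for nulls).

emp_id=500: tenure < 16 or dept in ('ops', 'hr') → 9
emp_id=501: tenure < 16 or dept in ('ops', 'hr') → 18
emp_id=502: (no match → NULL) → NULL
emp_id=503: tenure < 16 or dept in ('ops', 'hr') → 18
emp_id=504: tenure < 16 or dept in ('ops', 'hr') → 21
emp_id=505: tenure < 16 or dept in ('ops', 'hr') → 21
emp_id=506: tenure < 16 or dept in ('ops', 'hr') → 15
emp_id=507: tenure < 16 or dept in ('ops', 'hr') → 21
emp_id=508: (no match → NULL) → NULL
emp_id=509: (no match → NULL) → NULL
emp_id=510: tenure < 16 or dept in ('ops', 'hr') → 9

9, 18, NULL, 18, 21, 21, 15, 21, NULL, NULL, 9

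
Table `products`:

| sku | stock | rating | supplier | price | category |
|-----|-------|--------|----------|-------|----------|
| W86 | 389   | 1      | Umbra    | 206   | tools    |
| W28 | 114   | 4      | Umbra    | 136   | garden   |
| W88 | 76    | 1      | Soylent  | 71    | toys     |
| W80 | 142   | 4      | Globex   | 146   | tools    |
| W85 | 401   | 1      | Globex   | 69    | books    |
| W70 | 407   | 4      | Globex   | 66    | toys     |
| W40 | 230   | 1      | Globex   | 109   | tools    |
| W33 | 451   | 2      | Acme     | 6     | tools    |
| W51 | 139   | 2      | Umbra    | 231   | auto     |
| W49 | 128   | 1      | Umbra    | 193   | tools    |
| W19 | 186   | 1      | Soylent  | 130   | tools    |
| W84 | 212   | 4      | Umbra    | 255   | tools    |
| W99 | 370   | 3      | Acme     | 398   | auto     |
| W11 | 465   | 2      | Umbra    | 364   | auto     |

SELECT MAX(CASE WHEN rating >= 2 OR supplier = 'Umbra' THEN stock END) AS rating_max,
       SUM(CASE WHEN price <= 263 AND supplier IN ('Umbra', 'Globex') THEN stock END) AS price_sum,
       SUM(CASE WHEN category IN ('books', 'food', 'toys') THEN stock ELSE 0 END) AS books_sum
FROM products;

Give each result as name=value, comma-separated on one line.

rating_max=465, price_sum=2162, books_sum=884

[rating_max: rating >= 2 OR supplier = 'Umbra']
sku=W86: ✓ → 389
sku=W28: ✓ → 114
sku=W88: ✗
sku=W80: ✓ → 142
sku=W85: ✗
sku=W70: ✓ → 407
sku=W40: ✗
sku=W33: ✓ → 451
sku=W51: ✓ → 139
sku=W49: ✓ → 128
sku=W19: ✗
sku=W84: ✓ → 212
sku=W99: ✓ → 370
sku=W11: ✓ → 465
rating_max = MAX(389, 114, 142, 407, 451, 139, 128, 212, 370, 465) = 465
—
[price_sum: price <= 263 AND supplier IN ('Umbra', 'Globex')]
sku=W86: ✓ → 389
sku=W28: ✓ → 114
sku=W88: ✗
sku=W80: ✓ → 142
sku=W85: ✓ → 401
sku=W70: ✓ → 407
sku=W40: ✓ → 230
sku=W33: ✗
sku=W51: ✓ → 139
sku=W49: ✓ → 128
sku=W19: ✗
sku=W84: ✓ → 212
sku=W99: ✗
sku=W11: ✗
price_sum = 389 + 114 + 142 + 401 + 407 + 230 + 139 + 128 + 212 = 2162
—
[books_sum: category IN ('books', 'food', 'toys')]
sku=W86: ✗
sku=W28: ✗
sku=W88: ✓ → 76
sku=W80: ✗
sku=W85: ✓ → 401
sku=W70: ✓ → 407
sku=W40: ✗
sku=W33: ✗
sku=W51: ✗
sku=W49: ✗
sku=W19: ✗
sku=W84: ✗
sku=W99: ✗
sku=W11: ✗
books_sum = 76 + 401 + 407 = 884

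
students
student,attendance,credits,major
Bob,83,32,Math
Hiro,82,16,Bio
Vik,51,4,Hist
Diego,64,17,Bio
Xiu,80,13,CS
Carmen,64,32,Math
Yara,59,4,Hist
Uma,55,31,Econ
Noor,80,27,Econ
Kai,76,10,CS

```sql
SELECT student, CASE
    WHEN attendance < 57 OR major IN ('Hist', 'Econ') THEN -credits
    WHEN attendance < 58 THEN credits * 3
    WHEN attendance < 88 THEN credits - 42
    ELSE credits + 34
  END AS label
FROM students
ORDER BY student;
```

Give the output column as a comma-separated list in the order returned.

-10, -10, -25, -26, -32, -27, -31, -4, -29, -4

student=Bob: attendance < 88 → -10
student=Carmen: attendance < 88 → -10
student=Diego: attendance < 88 → -25
student=Hiro: attendance < 88 → -26
student=Kai: attendance < 88 → -32
student=Noor: attendance < 57 OR major IN ('Hist', 'Econ') → -27
student=Uma: attendance < 57 OR major IN ('Hist', 'Econ') → -31
student=Vik: attendance < 57 OR major IN ('Hist', 'Econ') → -4
student=Xiu: attendance < 88 → -29
student=Yara: attendance < 57 OR major IN ('Hist', 'Econ') → -4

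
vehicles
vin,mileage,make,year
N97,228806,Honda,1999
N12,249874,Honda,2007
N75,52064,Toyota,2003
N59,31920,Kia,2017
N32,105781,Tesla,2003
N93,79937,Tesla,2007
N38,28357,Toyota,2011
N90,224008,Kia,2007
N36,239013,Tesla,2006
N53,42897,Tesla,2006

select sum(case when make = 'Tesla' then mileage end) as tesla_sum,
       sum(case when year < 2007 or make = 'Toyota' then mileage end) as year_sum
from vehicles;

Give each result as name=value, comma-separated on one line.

tesla_sum=467628, year_sum=696918

[tesla_sum: make = 'Tesla']
vin=N97: ✗
vin=N12: ✗
vin=N75: ✗
vin=N59: ✗
vin=N32: ✓ → 105781
vin=N93: ✓ → 79937
vin=N38: ✗
vin=N90: ✗
vin=N36: ✓ → 239013
vin=N53: ✓ → 42897
tesla_sum = 105781 + 79937 + 239013 + 42897 = 467628
—
[year_sum: year < 2007 or make = 'Toyota']
vin=N97: ✓ → 228806
vin=N12: ✗
vin=N75: ✓ → 52064
vin=N59: ✗
vin=N32: ✓ → 105781
vin=N93: ✗
vin=N38: ✓ → 28357
vin=N90: ✗
vin=N36: ✓ → 239013
vin=N53: ✓ → 42897
year_sum = 228806 + 52064 + 105781 + 28357 + 239013 + 42897 = 696918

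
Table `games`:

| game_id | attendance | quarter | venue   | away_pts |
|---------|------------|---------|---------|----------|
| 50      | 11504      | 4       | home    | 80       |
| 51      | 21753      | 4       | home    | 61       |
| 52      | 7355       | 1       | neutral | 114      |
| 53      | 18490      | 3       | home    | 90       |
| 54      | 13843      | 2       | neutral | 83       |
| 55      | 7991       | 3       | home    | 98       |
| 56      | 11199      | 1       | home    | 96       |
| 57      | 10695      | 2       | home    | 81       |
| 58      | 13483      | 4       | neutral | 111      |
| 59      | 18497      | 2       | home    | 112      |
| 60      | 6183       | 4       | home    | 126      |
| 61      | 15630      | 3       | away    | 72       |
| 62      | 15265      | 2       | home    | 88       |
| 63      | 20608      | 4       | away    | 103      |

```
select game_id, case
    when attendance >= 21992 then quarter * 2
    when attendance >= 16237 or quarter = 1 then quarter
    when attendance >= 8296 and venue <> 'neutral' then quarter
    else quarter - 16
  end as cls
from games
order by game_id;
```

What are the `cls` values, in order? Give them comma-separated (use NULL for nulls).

4, 4, 1, 3, -14, -13, 1, 2, -12, 2, -12, 3, 2, 4

game_id=50: attendance >= 8296 and venue <> 'neutral' → 4
game_id=51: attendance >= 16237 or quarter = 1 → 4
game_id=52: attendance >= 16237 or quarter = 1 → 1
game_id=53: attendance >= 16237 or quarter = 1 → 3
game_id=54: ELSE → -14
game_id=55: ELSE → -13
game_id=56: attendance >= 16237 or quarter = 1 → 1
game_id=57: attendance >= 8296 and venue <> 'neutral' → 2
game_id=58: ELSE → -12
game_id=59: attendance >= 16237 or quarter = 1 → 2
game_id=60: ELSE → -12
game_id=61: attendance >= 8296 and venue <> 'neutral' → 3
game_id=62: attendance >= 8296 and venue <> 'neutral' → 2
game_id=63: attendance >= 16237 or quarter = 1 → 4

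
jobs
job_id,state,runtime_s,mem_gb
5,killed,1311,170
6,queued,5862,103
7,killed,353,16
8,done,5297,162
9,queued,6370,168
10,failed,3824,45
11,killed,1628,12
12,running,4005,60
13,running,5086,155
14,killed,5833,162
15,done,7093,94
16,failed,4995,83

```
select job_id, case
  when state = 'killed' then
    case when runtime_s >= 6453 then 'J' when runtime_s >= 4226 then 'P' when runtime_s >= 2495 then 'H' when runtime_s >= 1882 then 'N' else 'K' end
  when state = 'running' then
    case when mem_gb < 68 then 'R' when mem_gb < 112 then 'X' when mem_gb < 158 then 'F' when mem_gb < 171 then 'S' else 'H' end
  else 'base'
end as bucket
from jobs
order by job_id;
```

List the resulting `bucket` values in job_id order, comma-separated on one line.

job_id=5: state='killed' → inner[ELSE] → K
job_id=6: state='queued' → outer ELSE → base
job_id=7: state='killed' → inner[ELSE] → K
job_id=8: state='done' → outer ELSE → base
job_id=9: state='queued' → outer ELSE → base
job_id=10: state='failed' → outer ELSE → base
job_id=11: state='killed' → inner[ELSE] → K
job_id=12: state='running' → inner[mem_gb < 68] → R
job_id=13: state='running' → inner[mem_gb < 158] → F
job_id=14: state='killed' → inner[runtime_s >= 4226] → P
job_id=15: state='done' → outer ELSE → base
job_id=16: state='failed' → outer ELSE → base

K, base, K, base, base, base, K, R, F, P, base, base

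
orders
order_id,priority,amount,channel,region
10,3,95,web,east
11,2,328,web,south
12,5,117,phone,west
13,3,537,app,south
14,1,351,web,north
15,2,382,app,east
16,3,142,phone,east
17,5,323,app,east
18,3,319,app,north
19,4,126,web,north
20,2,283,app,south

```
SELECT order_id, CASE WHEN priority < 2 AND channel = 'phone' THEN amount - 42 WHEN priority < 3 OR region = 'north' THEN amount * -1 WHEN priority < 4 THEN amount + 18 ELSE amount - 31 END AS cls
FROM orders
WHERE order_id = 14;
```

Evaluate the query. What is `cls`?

order_id = 14: priority=1, amount=351, channel=web, region=north.
priority < 2 AND channel = 'phone' → false
priority < 3 OR region = 'north' → true → -351

-351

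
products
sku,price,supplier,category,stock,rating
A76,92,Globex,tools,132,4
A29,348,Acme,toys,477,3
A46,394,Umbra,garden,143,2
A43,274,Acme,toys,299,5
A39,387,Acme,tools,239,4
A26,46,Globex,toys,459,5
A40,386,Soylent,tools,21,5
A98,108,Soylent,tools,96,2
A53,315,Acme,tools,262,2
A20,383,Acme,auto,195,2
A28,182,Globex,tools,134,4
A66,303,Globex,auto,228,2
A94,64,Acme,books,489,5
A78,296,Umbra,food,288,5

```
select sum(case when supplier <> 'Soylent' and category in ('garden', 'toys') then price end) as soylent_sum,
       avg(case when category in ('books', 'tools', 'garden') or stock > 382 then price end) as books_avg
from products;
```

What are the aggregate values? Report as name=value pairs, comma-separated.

[soylent_sum: supplier <> 'Soylent' and category in ('garden', 'toys')]
sku=A76: ✗
sku=A29: ✓ → 348
sku=A46: ✓ → 394
sku=A43: ✓ → 274
sku=A39: ✗
sku=A26: ✓ → 46
sku=A40: ✗
sku=A98: ✗
sku=A53: ✗
sku=A20: ✗
sku=A28: ✗
sku=A66: ✗
sku=A94: ✗
sku=A78: ✗
soylent_sum = 348 + 394 + 274 + 46 = 1062
—
[books_avg: category in ('books', 'tools', 'garden') or stock > 382]
sku=A76: ✓ → 92
sku=A29: ✓ → 348
sku=A46: ✓ → 394
sku=A43: ✗
sku=A39: ✓ → 387
sku=A26: ✓ → 46
sku=A40: ✓ → 386
sku=A98: ✓ → 108
sku=A53: ✓ → 315
sku=A20: ✗
sku=A28: ✓ → 182
sku=A66: ✗
sku=A94: ✓ → 64
sku=A78: ✗
books_avg = (92 + 348 + 394 + 387 + 46 + 386 + 108 + 315 + 182 + 64) / 10 = 232.2

soylent_sum=1062, books_avg=232.2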